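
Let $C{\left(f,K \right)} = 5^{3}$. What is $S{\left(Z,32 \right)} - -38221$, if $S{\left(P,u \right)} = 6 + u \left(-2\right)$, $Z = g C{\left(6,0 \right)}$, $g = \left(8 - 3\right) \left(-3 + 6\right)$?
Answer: $38163$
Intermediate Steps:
$C{\left(f,K \right)} = 125$
$g = 15$ ($g = 5 \cdot 3 = 15$)
$Z = 1875$ ($Z = 15 \cdot 125 = 1875$)
$S{\left(P,u \right)} = 6 - 2 u$
$S{\left(Z,32 \right)} - -38221 = \left(6 - 64\right) - -38221 = \left(6 - 64\right) + 38221 = -58 + 38221 = 38163$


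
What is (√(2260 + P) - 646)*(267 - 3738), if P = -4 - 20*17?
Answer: 2242266 - 6942*√479 ≈ 2.0903e+6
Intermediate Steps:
P = -344 (P = -4 - 340 = -344)
(√(2260 + P) - 646)*(267 - 3738) = (√(2260 - 344) - 646)*(267 - 3738) = (√1916 - 646)*(-3471) = (2*√479 - 646)*(-3471) = (-646 + 2*√479)*(-3471) = 2242266 - 6942*√479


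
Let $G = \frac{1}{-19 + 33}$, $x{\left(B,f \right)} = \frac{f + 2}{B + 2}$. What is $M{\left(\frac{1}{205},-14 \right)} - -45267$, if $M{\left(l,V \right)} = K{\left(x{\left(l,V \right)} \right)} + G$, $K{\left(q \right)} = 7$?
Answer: $\frac{633837}{14} \approx 45274.0$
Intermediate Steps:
$x{\left(B,f \right)} = \frac{2 + f}{2 + B}$
$G = \frac{1}{14} \approx 0.071429$
$M{\left(l,V \right)} = \frac{99}{14}$ ($M{\left(l,V \right)} = 7 + \frac{1}{14} = \frac{99}{14}$)
$M{\left(\frac{1}{205},-14 \right)} - -45267 = \frac{99}{14} - -45267 = \frac{99}{14} + 45267 = \frac{633837}{14}$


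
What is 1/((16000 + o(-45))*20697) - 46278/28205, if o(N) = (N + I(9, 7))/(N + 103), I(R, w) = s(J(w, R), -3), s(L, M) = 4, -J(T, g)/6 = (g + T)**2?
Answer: -888813758765704/541704311165715 ≈ -1.6408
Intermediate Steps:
J(T, g) = -6*(T + g)**2 (J(T, g) = -6*(g + T)**2 = -6*(T + g)**2)
I(R, w) = 4
o(N) = (4 + N)/(103 + N) (o(N) = (N + 4)/(N + 103) = (4 + N)/(103 + N))
1/((16000 + o(-45))*20697) - 46278/28205 = 1/((16000 + (4 - 45)/(103 - 45))*20697) - 46278/28205 = (1/20697)/(16000 - 41/58) - 46278*1/28205 = (1/20697)/(16000 + (1/58)*(-41)) - 46278/28205 = (1/20697)/(16000 - 41/58) - 46278/28205 = (1/20697)/(927959/58) - 46278/28205 = (58/927959)*(1/20697) - 46278/28205 = 58/19205967423 - 46278/28205 = -888813758765704/541704311165715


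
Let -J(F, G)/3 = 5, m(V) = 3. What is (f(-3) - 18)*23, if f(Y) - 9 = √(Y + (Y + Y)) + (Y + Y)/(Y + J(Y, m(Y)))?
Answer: -598/3 + 69*I ≈ -199.33 + 69.0*I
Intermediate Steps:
J(F, G) = -15 (J(F, G) = -3*5 = -15)
f(Y) = 9 + √3*√Y + 2*Y/(-15 + Y) (f(Y) = 9 + (√(Y + (Y + Y)) + (Y + Y)/(Y - 15)) = 9 + (√(Y + 2*Y) + (2*Y)/(-15 + Y)) = 9 + (√(3*Y) + 2*Y/(-15 + Y)) = 9 + (√3*√Y + 2*Y/(-15 + Y)) = 9 + √3*√Y + 2*Y/(-15 + Y))
(f(-3) - 18)*23 = ((-135 + 11*(-3) + √3*(-3)^(3/2) - 15*√3*√(-3))/(-15 - 3) - 18)*23 = ((-135 - 33 + √3*(-3*I*√3) - 15*√3*I*√3)/(-18) - 18)*23 = (-(-135 - 33 - 9*I - 45*I)/18 - 18)*23 = (-(-168 - 54*I)/18 - 18)*23 = ((28/3 + 3*I) - 18)*23 = (-26/3 + 3*I)*23 = -598/3 + 69*I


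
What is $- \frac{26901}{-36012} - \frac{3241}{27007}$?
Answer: $\frac{203266805}{324192028} \approx 0.627$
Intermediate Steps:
$- \frac{26901}{-36012} - \frac{3241}{27007} = \left(-26901\right) \left(- \frac{1}{36012}\right) - \frac{3241}{27007} = \frac{8967}{12004} - \frac{3241}{27007} = \frac{203266805}{324192028}$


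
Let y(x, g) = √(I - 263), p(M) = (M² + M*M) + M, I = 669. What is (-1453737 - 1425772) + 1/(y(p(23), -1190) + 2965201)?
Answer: -25317843796850367254/8792416969995 - √406/8792416969995 ≈ -2.8795e+6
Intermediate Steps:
p(M) = M + 2*M² (p(M) = (M² + M²) + M = 2*M² + M = M + 2*M²)
y(x, g) = √406 (y(x, g) = √(669 - 263) = √406)
(-1453737 - 1425772) + 1/(y(p(23), -1190) + 2965201) = (-1453737 - 1425772) + 1/(√406 + 2965201) = -2879509 + 1/(2965201 + √406)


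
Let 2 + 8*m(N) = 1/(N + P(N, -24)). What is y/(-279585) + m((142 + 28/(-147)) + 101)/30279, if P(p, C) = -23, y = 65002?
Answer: -24228033607753/104205328683840 ≈ -0.23250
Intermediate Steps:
m(N) = -¼ + 1/(8*(-23 + N)) (m(N) = -¼ + 1/(8*(N - 23)) = -¼ + 1/(8*(-23 + N)))
y/(-279585) + m((142 + 28/(-147)) + 101)/30279 = 65002/(-279585) + ((47 - 2*((142 + 28/(-147)) + 101))/(8*(-23 + ((142 + 28/(-147)) + 101))))/30279 = 65002*(-1/279585) + ((47 - 2*((142 + 28*(-1/147)) + 101))/(8*(-23 + ((142 + 28*(-1/147)) + 101))))*(1/30279) = -65002/279585 + ((47 - 2*((142 - 4/21) + 101))/(8*(-23 + ((142 - 4/21) + 101))))*(1/30279) = -65002/279585 + ((47 - 2*(2978/21 + 101))/(8*(-23 + (2978/21 + 101))))*(1/30279) = -65002/279585 + ((47 - 2*5099/21)/(8*(-23 + 5099/21)))*(1/30279) = -65002/279585 + ((47 - 10198/21)/(8*(4616/21)))*(1/30279) = -65002/279585 + ((⅛)*(21/4616)*(-9211/21))*(1/30279) = -65002/279585 - 9211/36928*1/30279 = -65002/279585 - 9211/1118142912 = -24228033607753/104205328683840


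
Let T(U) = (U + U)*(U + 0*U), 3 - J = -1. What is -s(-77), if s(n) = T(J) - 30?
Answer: -2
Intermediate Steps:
J = 4 (J = 3 - 1*(-1) = 3 + 1 = 4)
T(U) = 2*U**2 (T(U) = (2*U)*(U + 0) = (2*U)*U = 2*U**2)
s(n) = 2 (s(n) = 2*4**2 - 30 = 2*16 - 30 = 32 - 30 = 2)
-s(-77) = -1*2 = -2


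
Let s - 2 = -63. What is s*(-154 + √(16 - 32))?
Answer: 9394 - 244*I ≈ 9394.0 - 244.0*I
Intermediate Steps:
s = -61 (s = 2 - 63 = -61)
s*(-154 + √(16 - 32)) = -61*(-154 + √(16 - 32)) = -61*(-154 + √(-16)) = -61*(-154 + 4*I) = 9394 - 244*I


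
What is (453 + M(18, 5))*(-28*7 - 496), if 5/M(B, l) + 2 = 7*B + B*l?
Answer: -33543662/107 ≈ -3.1349e+5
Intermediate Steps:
M(B, l) = 5/(-2 + 7*B + B*l) (M(B, l) = 5/(-2 + (7*B + B*l)) = 5/(-2 + 7*B + B*l))
(453 + M(18, 5))*(-28*7 - 496) = (453 + 5/(-2 + 7*18 + 18*5))*(-28*7 - 496) = (453 + 5/(-2 + 126 + 90))*(-196 - 496) = (453 + 5/214)*(-692) = (96947/214)*(-692) = -33543662/107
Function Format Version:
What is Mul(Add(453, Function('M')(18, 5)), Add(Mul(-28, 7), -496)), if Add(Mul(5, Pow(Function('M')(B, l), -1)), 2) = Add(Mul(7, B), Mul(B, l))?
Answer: Rational(-33543662, 107) ≈ -3.1349e+5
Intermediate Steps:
Function('M')(B, l) = Mul(5, Pow(Add(-2, Mul(7, B), Mul(B, l)), -1)) (Function('M')(B, l) = Mul(5, Pow(Add(-2, Add(Mul(7, B), Mul(B, l))), -1)) = Mul(5, Pow(Add(-2, Mul(7, B), Mul(B, l)), -1)))
Mul(Add(453, Function('M')(18, 5)), Add(Mul(-28, 7), -496)) = Mul(Add(453, Mul(5, Pow(Add(-2, Mul(7, 18), Mul(18, 5)), -1))), Add(Mul(-28, 7), -496)) = Mul(Add(453, Mul(5, Pow(Add(-2, 126, 90), -1))), Add(-196, -496)) = Mul(Add(453, Mul(5, Pow(214, -1))), -692) = Mul(Add(453, Mul(5, Rational(1, 214))), -692) = Mul(Add(453, Rational(5, 214)), -692) = Mul(Rational(96947, 214), -692) = Rational(-33543662, 107)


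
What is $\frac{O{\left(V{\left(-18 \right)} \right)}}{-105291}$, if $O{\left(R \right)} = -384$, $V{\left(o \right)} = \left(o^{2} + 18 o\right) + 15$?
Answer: $\frac{128}{35097} \approx 0.003647$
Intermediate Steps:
$V{\left(o \right)} = 15 + o^{2} + 18 o$
$\frac{O{\left(V{\left(-18 \right)} \right)}}{-105291} = - \frac{384}{-105291} = \left(-384\right) \left(- \frac{1}{105291}\right) = \frac{128}{35097}$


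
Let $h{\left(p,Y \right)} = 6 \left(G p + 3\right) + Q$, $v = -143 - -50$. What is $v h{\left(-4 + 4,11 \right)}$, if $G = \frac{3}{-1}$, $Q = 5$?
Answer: $-2139$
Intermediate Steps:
$v = -93$ ($v = -143 + 50 = -93$)
$G = -3$ ($G = 3 \left(-1\right) = -3$)
$h{\left(p,Y \right)} = 23 - 18 p$ ($h{\left(p,Y \right)} = 6 \left(- 3 p + 3\right) + 5 = 6 \left(3 - 3 p\right) + 5 = \left(18 - 18 p\right) + 5 = 23 - 18 p$)
$v h{\left(-4 + 4,11 \right)} = - 93 \left(23 - 18 \left(-4 + 4\right)\right) = - 93 \left(23 - 0\right) = - 93 \left(23 + 0\right) = \left(-93\right) 23 = -2139$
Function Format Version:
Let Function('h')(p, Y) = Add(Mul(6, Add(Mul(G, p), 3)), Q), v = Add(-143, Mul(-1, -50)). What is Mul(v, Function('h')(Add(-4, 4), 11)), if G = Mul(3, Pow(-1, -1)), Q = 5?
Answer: -2139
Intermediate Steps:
v = -93 (v = Add(-143, 50) = -93)
G = -3 (G = Mul(3, -1) = -3)
Function('h')(p, Y) = Add(23, Mul(-18, p)) (Function('h')(p, Y) = Add(Mul(6, Add(Mul(-3, p), 3)), 5) = Add(Mul(6, Add(3, Mul(-3, p))), 5) = Add(Add(18, Mul(-18, p)), 5) = Add(23, Mul(-18, p)))
Mul(v, Function('h')(Add(-4, 4), 11)) = Mul(-93, Add(23, Mul(-18, Add(-4, 4)))) = Mul(-93, Add(23, Mul(-18, 0))) = Mul(-93, Add(23, 0)) = Mul(-93, 23) = -2139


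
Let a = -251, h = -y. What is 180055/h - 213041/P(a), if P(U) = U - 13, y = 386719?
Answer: 82339467959/102093816 ≈ 806.51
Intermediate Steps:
h = -386719 (h = -1*386719 = -386719)
P(U) = -13 + U
180055/h - 213041/P(a) = 180055/(-386719) - 213041/(-13 - 251) = 180055*(-1/386719) - 213041/(-264) = -180055/386719 - 213041*(-1/264) = -180055/386719 + 213041/264 = 82339467959/102093816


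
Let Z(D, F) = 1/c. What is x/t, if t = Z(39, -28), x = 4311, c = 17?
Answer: 73287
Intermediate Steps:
Z(D, F) = 1/17
t = 1/17 ≈ 0.058824
x/t = 4311/(1/17) = 4311*17 = 73287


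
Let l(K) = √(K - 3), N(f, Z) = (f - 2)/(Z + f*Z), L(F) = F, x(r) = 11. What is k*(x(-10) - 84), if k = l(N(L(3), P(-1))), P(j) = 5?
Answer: -73*I*√295/10 ≈ -125.38*I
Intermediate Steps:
N(f, Z) = (-2 + f)/(Z + Z*f)
l(K) = √(-3 + K)
k = I*√295/10 (k = √(-3 + (-2 + 3)/(5*(1 + 3))) = √(-3 + (⅕)*1/4) = √(-3 + (⅕)*(¼)*1) = √(-3 + 1/20) = √(-59/20) = I*√295/10 ≈ 1.7176*I)
k*(x(-10) - 84) = (I*√295/10)*(11 - 84) = (I*√295/10)*(-73) = -73*I*√295/10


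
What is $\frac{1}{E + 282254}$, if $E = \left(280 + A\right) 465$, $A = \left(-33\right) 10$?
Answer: $\frac{1}{259004} \approx 3.8609 \cdot 10^{-6}$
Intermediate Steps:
$A = -330$
$E = -23250$ ($E = \left(280 - 330\right) 465 = \left(-50\right) 465 = -23250$)
$\frac{1}{E + 282254} = \frac{1}{-23250 + 282254} = \frac{1}{259004}$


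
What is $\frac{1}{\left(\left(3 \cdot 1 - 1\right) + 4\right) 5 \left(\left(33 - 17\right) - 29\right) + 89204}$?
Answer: $\frac{1}{88814} \approx 1.1259 \cdot 10^{-5}$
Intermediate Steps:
$\frac{1}{\left(\left(3 \cdot 1 - 1\right) + 4\right) 5 \left(\left(33 - 17\right) - 29\right) + 89204} = \frac{1}{\left(\left(3 - 1\right) + 4\right) 5 \left(\left(33 - 17\right) - 29\right) + 89204} = \frac{1}{\left(2 + 4\right) 5 \left(16 - 29\right) + 89204} = \frac{1}{6 \cdot 5 \left(-13\right) + 89204} = \frac{1}{30 \left(-13\right) + 89204} = \frac{1}{-390 + 89204} = \frac{1}{88814}$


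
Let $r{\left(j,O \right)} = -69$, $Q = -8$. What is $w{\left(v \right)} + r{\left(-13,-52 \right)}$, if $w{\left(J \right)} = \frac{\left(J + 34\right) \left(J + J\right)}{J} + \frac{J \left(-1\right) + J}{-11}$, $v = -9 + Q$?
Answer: $-35$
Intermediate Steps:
$v = -17$ ($v = -9 - 8 = -17$)
$w{\left(J \right)} = 68 + 2 J$ ($w{\left(J \right)} = \frac{\left(34 + J\right) 2 J}{J} + \left(- J + J\right) \left(- \frac{1}{11}\right) = \frac{2 J \left(34 + J\right)}{J} + 0 \left(- \frac{1}{11}\right) = \left(68 + 2 J\right) + 0 = 68 + 2 J$)
$w{\left(v \right)} + r{\left(-13,-52 \right)} = \left(68 + 2 \left(-17\right)\right) - 69 = \left(68 - 34\right) - 69 = 34 - 69 = -35$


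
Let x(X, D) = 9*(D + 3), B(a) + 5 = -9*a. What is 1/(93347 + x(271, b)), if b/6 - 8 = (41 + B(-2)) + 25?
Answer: 1/98072 ≈ 1.0197e-5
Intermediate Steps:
B(a) = -5 - 9*a
b = 522 (b = 48 + 6*((41 + (-5 - 9*(-2))) + 25) = 48 + 6*((41 + (-5 + 18)) + 25) = 48 + 6*((41 + 13) + 25) = 48 + 6*(54 + 25) = 48 + 6*79 = 48 + 474 = 522)
x(X, D) = 27 + 9*D (x(X, D) = 9*(3 + D) = 27 + 9*D)
1/(93347 + x(271, b)) = 1/(93347 + (27 + 9*522)) = 1/(93347 + (27 + 4698)) = 1/(93347 + 4725) = 1/98072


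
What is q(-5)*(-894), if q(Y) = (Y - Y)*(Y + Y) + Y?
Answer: 4470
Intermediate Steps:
q(Y) = Y (q(Y) = 0*(2*Y) + Y = 0 + Y = Y)
q(-5)*(-894) = -5*(-894) = 4470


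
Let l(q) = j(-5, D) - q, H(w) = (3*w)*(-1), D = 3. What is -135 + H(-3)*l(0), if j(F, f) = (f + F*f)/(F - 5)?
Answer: -621/5 ≈ -124.20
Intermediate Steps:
H(w) = -3*w
j(F, f) = (f + F*f)/(-5 + F)
l(q) = 6/5 - q (l(q) = 3*(1 - 5)/(-5 - 5) - q = 3*(-4)/(-10) - q = 3*(-⅒)*(-4) - q = 6/5 - q)
-135 + H(-3)*l(0) = -135 + (-3*(-3))*(6/5 - 1*0) = -135 + 9*(6/5 + 0) = -135 + 9*(6/5) = -135 + 54/5 = -621/5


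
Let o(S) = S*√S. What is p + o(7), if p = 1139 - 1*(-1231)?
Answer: 2370 + 7*√7 ≈ 2388.5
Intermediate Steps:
o(S) = S^(3/2)
p = 2370 (p = 1139 + 1231 = 2370)
p + o(7) = 2370 + 7^(3/2) = 2370 + 7*√7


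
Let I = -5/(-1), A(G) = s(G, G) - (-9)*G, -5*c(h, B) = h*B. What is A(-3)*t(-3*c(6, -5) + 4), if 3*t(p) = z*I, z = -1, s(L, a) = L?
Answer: 50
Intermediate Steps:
c(h, B) = -B*h/5 (c(h, B) = -h*B/5 = -B*h/5)
A(G) = 10*G (A(G) = G - (-9)*G = G + 9*G = 10*G)
I = 5 (I = -5*(-1) = 5)
t(p) = -5/3 (t(p) = (-1*5)/3 = (⅓)*(-5) = -5/3)
A(-3)*t(-3*c(6, -5) + 4) = (10*(-3))*(-5/3) = -30*(-5/3) = 50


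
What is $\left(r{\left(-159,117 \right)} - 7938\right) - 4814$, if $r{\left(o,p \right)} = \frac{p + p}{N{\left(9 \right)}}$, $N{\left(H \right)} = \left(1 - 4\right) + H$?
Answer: $-12713$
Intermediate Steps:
$N{\left(H \right)} = -3 + H$
$r{\left(o,p \right)} = \frac{p}{3}$ ($r{\left(o,p \right)} = \frac{p + p}{-3 + 9} = \frac{2 p}{6} = 2 p \frac{1}{6} = \frac{p}{3}$)
$\left(r{\left(-159,117 \right)} - 7938\right) - 4814 = \left(\frac{1}{3} \cdot 117 - 7938\right) - 4814 = \left(39 - 7938\right) - 4814 = -7899 - 4814 = -12713$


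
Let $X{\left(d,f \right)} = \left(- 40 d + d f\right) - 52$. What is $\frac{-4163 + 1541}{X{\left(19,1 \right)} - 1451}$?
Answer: $\frac{437}{374} \approx 1.1684$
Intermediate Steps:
$X{\left(d,f \right)} = -52 - 40 d + d f$
$\frac{-4163 + 1541}{X{\left(19,1 \right)} - 1451} = \frac{-4163 + 1541}{\left(-52 - 760 + 19 \cdot 1\right) - 1451} = - \frac{2622}{\left(-52 - 760 + 19\right) - 1451} = - \frac{2622}{-793 - 1451} = - \frac{2622}{-2244} = \left(-2622\right) \left(- \frac{1}{2244}\right) = \frac{437}{374}$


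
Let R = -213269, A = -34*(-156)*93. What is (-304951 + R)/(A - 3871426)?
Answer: 259110/1689077 ≈ 0.15340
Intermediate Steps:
A = 493272 (A = 5304*93 = 493272)
(-304951 + R)/(A - 3871426) = (-304951 - 213269)/(493272 - 3871426) = -518220/(-3378154) = -518220*(-1/3378154) = 259110/1689077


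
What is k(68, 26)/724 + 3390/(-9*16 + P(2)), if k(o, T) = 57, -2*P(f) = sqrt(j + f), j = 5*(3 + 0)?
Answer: -1408984521/60039148 + 6780*sqrt(17)/82927 ≈ -23.131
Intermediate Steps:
j = 15 (j = 5*3 = 15)
P(f) = -sqrt(15 + f)/2
k(68, 26)/724 + 3390/(-9*16 + P(2)) = 57/724 + 3390/(-9*16 - sqrt(15 + 2)/2) = 57*(1/724) + 3390/(-144 - sqrt(17)/2) = 57/724 + 3390/(-144 - sqrt(17)/2)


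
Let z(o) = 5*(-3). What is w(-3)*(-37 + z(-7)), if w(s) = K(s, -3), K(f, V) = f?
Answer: 156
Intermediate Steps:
w(s) = s
z(o) = -15
w(-3)*(-37 + z(-7)) = -3*(-37 - 15) = -3*(-52) = 156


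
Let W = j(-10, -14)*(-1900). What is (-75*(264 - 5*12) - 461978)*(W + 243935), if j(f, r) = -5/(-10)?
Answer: -115971394830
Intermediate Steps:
j(f, r) = ½ (j(f, r) = -5*(-⅒) = ½)
W = -950 (W = (½)*(-1900) = -950)
(-75*(264 - 5*12) - 461978)*(W + 243935) = (-75*(264 - 5*12) - 461978)*(-950 + 243935) = (-75*(264 - 60) - 461978)*242985 = (-75*204 - 461978)*242985 = (-15300 - 461978)*242985 = -477278*242985 = -115971394830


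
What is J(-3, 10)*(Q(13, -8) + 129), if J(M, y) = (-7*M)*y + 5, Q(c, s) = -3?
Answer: 27090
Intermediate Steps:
J(M, y) = 5 - 7*M*y (J(M, y) = -7*M*y + 5 = 5 - 7*M*y)
J(-3, 10)*(Q(13, -8) + 129) = (5 - 7*(-3)*10)*(-3 + 129) = (5 + 210)*126 = 215*126 = 27090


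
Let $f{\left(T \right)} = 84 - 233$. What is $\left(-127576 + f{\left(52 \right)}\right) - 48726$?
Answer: $-176451$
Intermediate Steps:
$f{\left(T \right)} = -149$
$\left(-127576 + f{\left(52 \right)}\right) - 48726 = \left(-127576 - 149\right) - 48726 = -127725 - 48726 = -176451$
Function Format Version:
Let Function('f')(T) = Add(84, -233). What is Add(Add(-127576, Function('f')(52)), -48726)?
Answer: -176451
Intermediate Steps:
Function('f')(T) = -149
Add(Add(-127576, Function('f')(52)), -48726) = Add(Add(-127576, -149), -48726) = Add(-127725, -48726) = -176451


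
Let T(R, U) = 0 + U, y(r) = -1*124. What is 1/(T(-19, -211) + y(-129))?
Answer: -1/335 ≈ -0.0029851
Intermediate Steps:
y(r) = -124
T(R, U) = U
1/(T(-19, -211) + y(-129)) = 1/(-211 - 124) = 1/(-335) = -1/335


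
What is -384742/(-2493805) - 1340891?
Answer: -3343920295513/2493805 ≈ -1.3409e+6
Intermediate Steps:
-384742/(-2493805) - 1340891 = -384742*(-1/2493805) - 1340891 = 384742/2493805 - 1340891 = -3343920295513/2493805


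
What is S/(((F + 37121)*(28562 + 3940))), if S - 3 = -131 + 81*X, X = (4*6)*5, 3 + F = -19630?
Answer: 1199/71049372 ≈ 1.6876e-5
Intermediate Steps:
F = -19633 (F = -3 - 19630 = -19633)
X = 120 (X = 24*5 = 120)
S = 9592 (S = 3 + (-131 + 81*120) = 3 + (-131 + 9720) = 3 + 9589 = 9592)
S/(((F + 37121)*(28562 + 3940))) = 9592/(((-19633 + 37121)*(28562 + 3940))) = 9592/((17488*32502)) = 9592/568394976 = 9592*(1/568394976) = 1199/71049372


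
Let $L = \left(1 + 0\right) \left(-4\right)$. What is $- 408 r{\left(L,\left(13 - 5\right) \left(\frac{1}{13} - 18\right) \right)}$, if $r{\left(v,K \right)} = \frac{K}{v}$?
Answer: $- \frac{190128}{13} \approx -14625.0$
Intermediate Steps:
$L = -4$ ($L = 1 \left(-4\right) = -4$)
$- 408 r{\left(L,\left(13 - 5\right) \left(\frac{1}{13} - 18\right) \right)} = - 408 \frac{\left(13 - 5\right) \left(\frac{1}{13} - 18\right)}{-4} = - 408 \cdot 8 \left(\frac{1}{13} - 18\right) \left(- \frac{1}{4}\right) = - 408 \cdot 8 \left(- \frac{233}{13}\right) \left(- \frac{1}{4}\right) = - 408 \left(\left(- \frac{1864}{13}\right) \left(- \frac{1}{4}\right)\right) = \left(-408\right) \frac{466}{13} = - \frac{190128}{13}$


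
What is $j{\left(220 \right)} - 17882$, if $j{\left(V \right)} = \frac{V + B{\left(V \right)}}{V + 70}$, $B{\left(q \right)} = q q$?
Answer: $- \frac{513716}{29} \approx -17714.0$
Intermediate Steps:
$B{\left(q \right)} = q^{2}$
$j{\left(V \right)} = \frac{V + V^{2}}{70 + V}$ ($j{\left(V \right)} = \frac{V + V^{2}}{V + 70} = \frac{V + V^{2}}{70 + V}$)
$j{\left(220 \right)} - 17882 = \frac{220 \left(1 + 220\right)}{70 + 220} - 17882 = 220 \cdot \frac{1}{290} \cdot 221 - 17882 = \frac{4862}{29} - 17882 = - \frac{513716}{29}$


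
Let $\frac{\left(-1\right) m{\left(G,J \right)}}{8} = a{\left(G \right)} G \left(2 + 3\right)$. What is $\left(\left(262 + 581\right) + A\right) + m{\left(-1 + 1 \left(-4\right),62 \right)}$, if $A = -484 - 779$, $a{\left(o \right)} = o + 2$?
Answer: $-1020$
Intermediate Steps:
$a{\left(o \right)} = 2 + o$
$m{\left(G,J \right)} = - 40 G \left(2 + G\right)$ ($m{\left(G,J \right)} = - 8 \left(2 + G\right) G \left(2 + 3\right) = - 8 G \left(2 + G\right) 5 = - 8 \cdot 5 G \left(2 + G\right) = - 40 G \left(2 + G\right)$)
$A = -1263$ ($A = -484 - 779 = -1263$)
$\left(\left(262 + 581\right) + A\right) + m{\left(-1 + 1 \left(-4\right),62 \right)} = \left(\left(262 + 581\right) - 1263\right) - 40 \left(-1 + 1 \left(-4\right)\right) \left(2 + \left(-1 + 1 \left(-4\right)\right)\right) = \left(843 - 1263\right) - 40 \left(-1 - 4\right) \left(2 - 5\right) = -420 - - 200 \left(2 - 5\right) = -420 - \left(-200\right) \left(-3\right) = -420 - 600 = -1020$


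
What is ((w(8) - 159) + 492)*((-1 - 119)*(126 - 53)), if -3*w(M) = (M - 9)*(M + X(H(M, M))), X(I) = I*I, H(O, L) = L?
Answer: -3127320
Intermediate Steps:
X(I) = I²
w(M) = -(-9 + M)*(M + M²)/3 (w(M) = -(M - 9)*(M + M²)/3 = -(-9 + M)*(M + M²)/3)
((w(8) - 159) + 492)*((-1 - 119)*(126 - 53)) = (((⅓)*8*(9 - 1*8² + 8*8) - 159) + 492)*((-1 - 119)*(126 - 53)) = (((⅓)*8*(9 - 1*64 + 64) - 159) + 492)*(-120*73) = (((⅓)*8*(9 - 64 + 64) - 159) + 492)*(-8760) = (((⅓)*8*9 - 159) + 492)*(-8760) = ((24 - 159) + 492)*(-8760) = (-135 + 492)*(-8760) = 357*(-8760) = -3127320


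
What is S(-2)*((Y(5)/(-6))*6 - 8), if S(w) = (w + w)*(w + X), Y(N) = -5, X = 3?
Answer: 12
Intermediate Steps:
S(w) = 2*w*(3 + w) (S(w) = (w + w)*(w + 3) = (2*w)*(3 + w) = 2*w*(3 + w))
S(-2)*((Y(5)/(-6))*6 - 8) = (2*(-2)*(3 - 2))*(-5/(-6)*6 - 8) = (2*(-2)*1)*(-5*(-1/6)*6 - 8) = -4*((5/6)*6 - 8) = -4*(5 - 8) = -4*(-3) = 12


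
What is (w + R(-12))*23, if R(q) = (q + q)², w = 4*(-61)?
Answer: 7636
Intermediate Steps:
w = -244
R(q) = 4*q² (R(q) = (2*q)² = 4*q²)
(w + R(-12))*23 = (-244 + 4*(-12)²)*23 = (-244 + 4*144)*23 = (-244 + 576)*23 = 332*23 = 7636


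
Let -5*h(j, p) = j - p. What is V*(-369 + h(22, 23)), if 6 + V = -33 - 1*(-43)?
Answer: -7376/5 ≈ -1475.2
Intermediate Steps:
h(j, p) = -j/5 + p/5 (h(j, p) = -(j - p)/5 = -j/5 + p/5)
V = 4 (V = -6 + (-33 - 1*(-43)) = -6 + (-33 + 43) = -6 + 10 = 4)
V*(-369 + h(22, 23)) = 4*(-369 + (-1/5*22 + (1/5)*23)) = 4*(-369 + (-22/5 + 23/5)) = 4*(-369 + 1/5) = 4*(-1844/5) = -7376/5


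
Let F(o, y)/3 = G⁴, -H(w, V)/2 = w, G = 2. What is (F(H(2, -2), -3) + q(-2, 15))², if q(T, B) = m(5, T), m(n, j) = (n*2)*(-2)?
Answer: 784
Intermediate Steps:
H(w, V) = -2*w
F(o, y) = 48 (F(o, y) = 3*2⁴ = 3*16 = 48)
m(n, j) = -4*n (m(n, j) = (2*n)*(-2) = -4*n)
q(T, B) = -20 (q(T, B) = -4*5 = -20)
(F(H(2, -2), -3) + q(-2, 15))² = (48 - 20)² = 28² = 784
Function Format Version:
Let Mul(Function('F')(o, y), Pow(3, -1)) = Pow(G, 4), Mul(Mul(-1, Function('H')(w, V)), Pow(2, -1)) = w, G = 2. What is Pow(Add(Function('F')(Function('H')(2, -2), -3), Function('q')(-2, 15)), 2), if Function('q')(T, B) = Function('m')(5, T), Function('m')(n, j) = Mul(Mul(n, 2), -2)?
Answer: 784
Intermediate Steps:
Function('H')(w, V) = Mul(-2, w)
Function('F')(o, y) = 48 (Function('F')(o, y) = Mul(3, Pow(2, 4)) = Mul(3, 16) = 48)
Function('m')(n, j) = Mul(-4, n) (Function('m')(n, j) = Mul(Mul(2, n), -2) = Mul(-4, n))
Function('q')(T, B) = -20 (Function('q')(T, B) = Mul(-4, 5) = -20)
Pow(Add(Function('F')(Function('H')(2, -2), -3), Function('q')(-2, 15)), 2) = Pow(Add(48, -20), 2) = Pow(28, 2) = 784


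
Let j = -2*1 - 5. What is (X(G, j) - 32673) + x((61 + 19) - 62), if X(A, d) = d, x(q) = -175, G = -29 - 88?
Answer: -32855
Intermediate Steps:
G = -117
j = -7 (j = -2 - 5 = -7)
(X(G, j) - 32673) + x((61 + 19) - 62) = (-7 - 32673) - 175 = -32680 - 175 = -32855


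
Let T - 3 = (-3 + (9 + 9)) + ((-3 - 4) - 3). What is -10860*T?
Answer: -86880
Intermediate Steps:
T = 8 (T = 3 + ((-3 + (9 + 9)) + ((-3 - 4) - 3)) = 3 + ((-3 + 18) + (-7 - 3)) = 3 + (15 - 10) = 3 + 5 = 8)
-10860*T = -10860*8 = -86880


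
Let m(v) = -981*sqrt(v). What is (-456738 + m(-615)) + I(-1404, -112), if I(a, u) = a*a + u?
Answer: 1514366 - 981*I*sqrt(615) ≈ 1.5144e+6 - 24328.0*I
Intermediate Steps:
I(a, u) = u + a**2 (I(a, u) = a**2 + u = u + a**2)
(-456738 + m(-615)) + I(-1404, -112) = (-456738 - 981*I*sqrt(615)) + (-112 + (-1404)**2) = (-456738 - 981*I*sqrt(615)) + (-112 + 1971216) = (-456738 - 981*I*sqrt(615)) + 1971104 = 1514366 - 981*I*sqrt(615)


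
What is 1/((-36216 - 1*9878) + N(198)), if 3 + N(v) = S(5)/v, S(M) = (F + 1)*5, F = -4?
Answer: -66/3042407 ≈ -2.1693e-5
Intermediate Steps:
S(M) = -15 (S(M) = (-4 + 1)*5 = -3*5 = -15)
N(v) = -3 - 15/v
1/((-36216 - 1*9878) + N(198)) = 1/((-36216 - 1*9878) + (-3 - 15/198)) = 1/((-36216 - 9878) + (-3 - 15*1/198)) = 1/(-46094 + (-3 - 5/66)) = 1/(-46094 - 203/66) = 1/(-3042407/66) = -66/3042407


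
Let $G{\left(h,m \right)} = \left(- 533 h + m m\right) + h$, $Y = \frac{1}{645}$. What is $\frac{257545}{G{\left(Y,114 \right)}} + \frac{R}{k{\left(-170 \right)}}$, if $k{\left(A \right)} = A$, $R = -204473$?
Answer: $\frac{45844989323}{37497920} \approx 1222.6$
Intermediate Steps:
$Y = \frac{1}{645} \approx 0.0015504$
$G{\left(h,m \right)} = m^{2} - 532 h$ ($G{\left(h,m \right)} = \left(- 533 h + m^{2}\right) + h = \left(m^{2} - 533 h\right) + h = m^{2} - 532 h$)
$\frac{257545}{G{\left(Y,114 \right)}} + \frac{R}{k{\left(-170 \right)}} = \frac{257545}{114^{2} - \frac{532}{645}} - \frac{204473}{-170} = \frac{257545}{12996 - \frac{532}{645}} - - \frac{204473}{170} = \frac{257545}{\frac{8381888}{645}} + \frac{204473}{170} = 257545 \cdot \frac{645}{8381888} + \frac{204473}{170} = \frac{8742975}{441152} + \frac{204473}{170} = \frac{45844989323}{37497920}$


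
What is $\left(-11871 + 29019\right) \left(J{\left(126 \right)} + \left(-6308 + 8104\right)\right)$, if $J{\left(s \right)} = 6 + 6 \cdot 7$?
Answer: $31620912$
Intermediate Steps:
$J{\left(s \right)} = 48$ ($J{\left(s \right)} = 6 + 42 = 48$)
$\left(-11871 + 29019\right) \left(J{\left(126 \right)} + \left(-6308 + 8104\right)\right) = \left(-11871 + 29019\right) \left(48 + \left(-6308 + 8104\right)\right) = 17148 \left(48 + 1796\right) = 17148 \cdot 1844 = 31620912$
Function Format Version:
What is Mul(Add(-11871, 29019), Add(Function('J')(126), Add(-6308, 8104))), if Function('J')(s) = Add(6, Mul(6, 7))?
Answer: 31620912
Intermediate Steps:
Function('J')(s) = 48 (Function('J')(s) = Add(6, 42) = 48)
Mul(Add(-11871, 29019), Add(Function('J')(126), Add(-6308, 8104))) = Mul(Add(-11871, 29019), Add(48, Add(-6308, 8104))) = Mul(17148, Add(48, 1796)) = Mul(17148, 1844) = 31620912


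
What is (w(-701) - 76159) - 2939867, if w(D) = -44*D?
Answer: -2985182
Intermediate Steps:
(w(-701) - 76159) - 2939867 = (-44*(-701) - 76159) - 2939867 = (30844 - 76159) - 2939867 = -45315 - 2939867 = -2985182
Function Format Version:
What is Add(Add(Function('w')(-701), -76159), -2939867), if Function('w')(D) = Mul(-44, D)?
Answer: -2985182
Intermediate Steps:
Add(Add(Function('w')(-701), -76159), -2939867) = Add(Add(Mul(-44, -701), -76159), -2939867) = Add(Add(30844, -76159), -2939867) = Add(-45315, -2939867) = -2985182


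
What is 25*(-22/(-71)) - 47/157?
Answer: 83013/11147 ≈ 7.4471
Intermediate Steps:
25*(-22/(-71)) - 47/157 = 25*(-22*(-1/71)) - 47*1/157 = 25*(22/71) - 47/157 = 550/71 - 47/157 = 83013/11147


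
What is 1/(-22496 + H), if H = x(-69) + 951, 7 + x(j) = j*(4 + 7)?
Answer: -1/22311 ≈ -4.4821e-5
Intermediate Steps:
x(j) = -7 + 11*j (x(j) = -7 + j*(4 + 7) = -7 + j*11 = -7 + 11*j)
H = 185 (H = (-7 + 11*(-69)) + 951 = (-7 - 759) + 951 = -766 + 951 = 185)
1/(-22496 + H) = 1/(-22496 + 185) = 1/(-22311) = -1/22311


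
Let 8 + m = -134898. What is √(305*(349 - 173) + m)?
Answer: I*√81226 ≈ 285.0*I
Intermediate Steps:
m = -134906 (m = -8 - 134898 = -134906)
√(305*(349 - 173) + m) = √(305*(349 - 173) - 134906) = √(305*176 - 134906) = √(53680 - 134906) = √(-81226) = I*√81226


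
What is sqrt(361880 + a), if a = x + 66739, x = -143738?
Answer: sqrt(284881) ≈ 533.74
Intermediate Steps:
a = -76999 (a = -143738 + 66739 = -76999)
sqrt(361880 + a) = sqrt(361880 - 76999) = sqrt(284881)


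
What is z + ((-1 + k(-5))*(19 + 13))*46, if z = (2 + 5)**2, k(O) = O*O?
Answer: 35377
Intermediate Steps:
k(O) = O**2
z = 49 (z = 7**2 = 49)
z + ((-1 + k(-5))*(19 + 13))*46 = 49 + ((-1 + (-5)**2)*(19 + 13))*46 = 49 + ((-1 + 25)*32)*46 = 49 + (24*32)*46 = 49 + 768*46 = 49 + 35328 = 35377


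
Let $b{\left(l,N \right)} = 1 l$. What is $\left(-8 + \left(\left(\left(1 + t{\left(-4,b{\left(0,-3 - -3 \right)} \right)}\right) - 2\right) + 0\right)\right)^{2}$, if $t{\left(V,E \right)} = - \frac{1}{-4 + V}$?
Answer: $\frac{5041}{64} \approx 78.766$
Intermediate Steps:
$b{\left(l,N \right)} = l$
$\left(-8 + \left(\left(\left(1 + t{\left(-4,b{\left(0,-3 - -3 \right)} \right)}\right) - 2\right) + 0\right)\right)^{2} = \left(-8 + \left(\left(\left(1 - \frac{1}{-4 - 4}\right) - 2\right) + 0\right)\right)^{2} = \left(-8 + \left(\left(\left(1 - \frac{1}{-8}\right) - 2\right) + 0\right)\right)^{2} = \left(-8 + \left(\left(\left(1 - - \frac{1}{8}\right) - 2\right) + 0\right)\right)^{2} = \left(-8 + \left(\left(\left(1 + \frac{1}{8}\right) - 2\right) + 0\right)\right)^{2} = \left(-8 + \left(\left(\frac{9}{8} - 2\right) + 0\right)\right)^{2} = \left(-8 + \left(- \frac{7}{8} + 0\right)\right)^{2} = \left(-8 - \frac{7}{8}\right)^{2} = \left(- \frac{71}{8}\right)^{2} = \frac{5041}{64}$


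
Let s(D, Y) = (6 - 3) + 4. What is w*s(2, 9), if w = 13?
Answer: 91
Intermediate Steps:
s(D, Y) = 7 (s(D, Y) = 3 + 4 = 7)
w*s(2, 9) = 13*7 = 91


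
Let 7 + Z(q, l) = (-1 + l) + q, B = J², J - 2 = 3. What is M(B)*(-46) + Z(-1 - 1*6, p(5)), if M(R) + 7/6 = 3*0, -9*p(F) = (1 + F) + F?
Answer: 337/9 ≈ 37.444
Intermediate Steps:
J = 5 (J = 2 + 3 = 5)
B = 25 (B = 5² = 25)
p(F) = -⅑ - 2*F/9 (p(F) = -((1 + F) + F)/9 = -(1 + 2*F)/9 = -⅑ - 2*F/9)
Z(q, l) = -8 + l + q (Z(q, l) = -7 + ((-1 + l) + q) = -7 + (-1 + l + q) = -8 + l + q)
M(R) = -7/6 (M(R) = -7/6 + 3*0 = -7/6 + 0 = -7/6)
M(B)*(-46) + Z(-1 - 1*6, p(5)) = -7/6*(-46) + (-8 + (-⅑ - 2/9*5) + (-1 - 1*6)) = 161/3 + (-8 + (-⅑ - 10/9) + (-1 - 6)) = 161/3 + (-8 - 11/9 - 7) = 161/3 - 146/9 = 337/9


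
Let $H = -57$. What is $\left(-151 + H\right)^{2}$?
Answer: $43264$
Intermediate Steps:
$\left(-151 + H\right)^{2} = \left(-151 - 57\right)^{2} = \left(-208\right)^{2} = 43264$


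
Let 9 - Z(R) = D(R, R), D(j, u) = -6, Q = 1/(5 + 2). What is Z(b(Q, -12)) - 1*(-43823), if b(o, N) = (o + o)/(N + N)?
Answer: 43838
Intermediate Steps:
Q = ⅐ (Q = 1/7 = ⅐ ≈ 0.14286)
b(o, N) = o/N (b(o, N) = (2*o)/((2*N)) = (2*o)*(1/(2*N)) = o/N)
Z(R) = 15 (Z(R) = 9 - 1*(-6) = 9 + 6 = 15)
Z(b(Q, -12)) - 1*(-43823) = 15 - 1*(-43823) = 15 + 43823 = 43838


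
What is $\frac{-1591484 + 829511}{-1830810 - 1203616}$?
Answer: $\frac{761973}{3034426} \approx 0.25111$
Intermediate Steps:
$\frac{-1591484 + 829511}{-1830810 - 1203616} = - \frac{761973}{-3034426} = \left(-761973\right) \left(- \frac{1}{3034426}\right) = \frac{761973}{3034426}$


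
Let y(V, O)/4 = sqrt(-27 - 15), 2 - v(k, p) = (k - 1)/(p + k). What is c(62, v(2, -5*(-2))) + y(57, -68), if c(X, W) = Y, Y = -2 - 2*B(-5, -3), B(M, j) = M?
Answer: 8 + 4*I*sqrt(42) ≈ 8.0 + 25.923*I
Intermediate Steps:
v(k, p) = 2 - (-1 + k)/(k + p) (v(k, p) = 2 - (k - 1)/(p + k) = 2 - (-1 + k)/(k + p))
Y = 8 (Y = -2 - 2*(-5) = -2 + 10 = 8)
c(X, W) = 8
y(V, O) = 4*I*sqrt(42) (y(V, O) = 4*sqrt(-27 - 15) = 4*sqrt(-42) = 4*(I*sqrt(42)) = 4*I*sqrt(42))
c(62, v(2, -5*(-2))) + y(57, -68) = 8 + 4*I*sqrt(42)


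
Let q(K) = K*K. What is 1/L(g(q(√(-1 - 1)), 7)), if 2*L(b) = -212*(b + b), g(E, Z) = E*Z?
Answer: 1/2968 ≈ 0.00033693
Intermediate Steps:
q(K) = K²
L(b) = -212*b (L(b) = (-212*(b + b))/2 = (-424*b)/2 = -212*b)
1/L(g(q(√(-1 - 1)), 7)) = 1/(-212*(√(-1 - 1))²*7) = 1/(-212*(√(-2))²*7) = 1/(-212*(I*√2)²*7) = 1/(-(-424)*7) = 1/(-212*(-14)) = 1/2968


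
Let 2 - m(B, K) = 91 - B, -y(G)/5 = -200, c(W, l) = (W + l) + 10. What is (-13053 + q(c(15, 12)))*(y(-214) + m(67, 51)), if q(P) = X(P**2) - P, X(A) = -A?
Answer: -14140902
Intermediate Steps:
c(W, l) = 10 + W + l
y(G) = 1000 (y(G) = -5*(-200) = 1000)
m(B, K) = -89 + B (m(B, K) = 2 - (91 - B) = 2 + (-91 + B) = -89 + B)
q(P) = -P - P**2 (q(P) = -P**2 - P = -P - P**2)
(-13053 + q(c(15, 12)))*(y(-214) + m(67, 51)) = (-13053 + (10 + 15 + 12)*(-1 - (10 + 15 + 12)))*(1000 + (-89 + 67)) = (-13053 + 37*(-1 - 1*37))*(1000 - 22) = (-13053 + 37*(-1 - 37))*978 = (-13053 + 37*(-38))*978 = (-13053 - 1406)*978 = -14459*978 = -14140902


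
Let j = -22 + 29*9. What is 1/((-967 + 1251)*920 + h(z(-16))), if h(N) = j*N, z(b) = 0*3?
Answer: 1/261280 ≈ 3.8273e-6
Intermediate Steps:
z(b) = 0
j = 239 (j = -22 + 261 = 239)
h(N) = 239*N
1/((-967 + 1251)*920 + h(z(-16))) = 1/((-967 + 1251)*920 + 239*0) = 1/(284*920 + 0) = 1/(261280 + 0) = 1/261280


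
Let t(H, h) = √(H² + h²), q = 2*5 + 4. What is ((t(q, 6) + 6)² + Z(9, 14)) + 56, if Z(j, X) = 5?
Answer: 329 + 24*√58 ≈ 511.78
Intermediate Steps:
q = 14 (q = 10 + 4 = 14)
((t(q, 6) + 6)² + Z(9, 14)) + 56 = ((√(14² + 6²) + 6)² + 5) + 56 = ((√(196 + 36) + 6)² + 5) + 56 = ((√232 + 6)² + 5) + 56 = ((2*√58 + 6)² + 5) + 56 = ((6 + 2*√58)² + 5) + 56 = (5 + (6 + 2*√58)²) + 56 = 61 + (6 + 2*√58)²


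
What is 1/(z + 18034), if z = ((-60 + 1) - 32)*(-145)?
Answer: 1/31229 ≈ 3.2021e-5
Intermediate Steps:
z = 13195 (z = (-59 - 32)*(-145) = -91*(-145) = 13195)
1/(z + 18034) = 1/(13195 + 18034) = 1/31229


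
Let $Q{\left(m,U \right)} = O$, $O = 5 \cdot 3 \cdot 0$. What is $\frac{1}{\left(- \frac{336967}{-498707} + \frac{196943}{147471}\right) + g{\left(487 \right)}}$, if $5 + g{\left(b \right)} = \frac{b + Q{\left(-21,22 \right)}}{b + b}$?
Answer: $- \frac{147089639994}{366083953657} \approx -0.40179$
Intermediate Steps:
$O = 0$ ($O = 15 \cdot 0 = 0$)
$Q{\left(m,U \right)} = 0$
$g{\left(b \right)} = - \frac{9}{2}$ ($g{\left(b \right)} = -5 + \frac{b + 0}{b + b} = -5 + \frac{b}{2 b} = -5 + b \frac{1}{2 b} = -5 + \frac{1}{2} = - \frac{9}{2}$)
$\frac{1}{\left(- \frac{336967}{-498707} + \frac{196943}{147471}\right) + g{\left(487 \right)}} = \frac{1}{\left(- \frac{336967}{-498707} + \frac{196943}{147471}\right) - \frac{9}{2}} = \frac{1}{\left(\left(-336967\right) \left(- \frac{1}{498707}\right) + 196943 \cdot \frac{1}{147471}\right) - \frac{9}{2}} = \frac{1}{\left(\frac{336967}{498707} + \frac{196943}{147471}\right) - \frac{9}{2}} = \frac{1}{\frac{147909713158}{73544819997} - \frac{9}{2}} = \frac{1}{- \frac{366083953657}{147089639994}} = - \frac{147089639994}{366083953657}$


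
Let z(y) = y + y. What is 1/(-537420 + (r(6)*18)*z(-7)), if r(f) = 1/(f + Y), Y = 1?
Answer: -1/537456 ≈ -1.8606e-6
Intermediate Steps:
z(y) = 2*y
r(f) = 1/(1 + f) (r(f) = 1/(f + 1) = 1/(1 + f))
1/(-537420 + (r(6)*18)*z(-7)) = 1/(-537420 + (18/(1 + 6))*(2*(-7))) = 1/(-537420 + (18/7)*(-14)) = 1/(-537420 - 36) = 1/(-537456) = -1/537456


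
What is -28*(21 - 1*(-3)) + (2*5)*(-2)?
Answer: -692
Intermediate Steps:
-28*(21 - 1*(-3)) + (2*5)*(-2) = -28*(21 + 3) + 10*(-2) = -28*24 - 20 = -672 - 20 = -692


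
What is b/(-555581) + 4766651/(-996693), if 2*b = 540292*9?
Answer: -5071534373833/553743693633 ≈ -9.1586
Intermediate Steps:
b = 2431314 (b = (540292*9)/2 = (½)*4862628 = 2431314)
b/(-555581) + 4766651/(-996693) = 2431314/(-555581) + 4766651/(-996693) = 2431314*(-1/555581) + 4766651*(-1/996693) = -2431314/555581 - 4766651/996693 = -5071534373833/553743693633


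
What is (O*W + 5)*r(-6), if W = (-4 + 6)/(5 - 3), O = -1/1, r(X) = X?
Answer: -24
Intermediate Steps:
O = -1 (O = -1*1 = -1)
W = 1 (W = 2/2 = 2*(½) = 1)
(O*W + 5)*r(-6) = (-1*1 + 5)*(-6) = (-1 + 5)*(-6) = 4*(-6) = -24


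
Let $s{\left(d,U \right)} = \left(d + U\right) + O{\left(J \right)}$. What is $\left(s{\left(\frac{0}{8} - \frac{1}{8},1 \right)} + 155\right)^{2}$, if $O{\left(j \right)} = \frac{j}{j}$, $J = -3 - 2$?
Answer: $\frac{1575025}{64} \approx 24610.0$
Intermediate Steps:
$J = -5$ ($J = -3 - 2 = -5$)
$O{\left(j \right)} = 1$
$s{\left(d,U \right)} = 1 + U + d$ ($s{\left(d,U \right)} = \left(d + U\right) + 1 = \left(U + d\right) + 1 = 1 + U + d$)
$\left(s{\left(\frac{0}{8} - \frac{1}{8},1 \right)} + 155\right)^{2} = \left(\left(1 + 1 + \left(\frac{0}{8} - \frac{1}{8}\right)\right) + 155\right)^{2} = \left(\left(1 + 1 + \left(0 \cdot \frac{1}{8} - \frac{1}{8}\right)\right) + 155\right)^{2} = \left(\left(1 + 1 + \left(0 - \frac{1}{8}\right)\right) + 155\right)^{2} = \left(\left(1 + 1 - \frac{1}{8}\right) + 155\right)^{2} = \left(\frac{15}{8} + 155\right)^{2} = \left(\frac{1255}{8}\right)^{2} = \frac{1575025}{64}$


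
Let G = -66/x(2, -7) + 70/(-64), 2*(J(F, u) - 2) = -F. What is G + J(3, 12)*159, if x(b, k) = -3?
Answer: 3213/32 ≈ 100.41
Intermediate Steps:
J(F, u) = 2 - F/2 (J(F, u) = 2 + (-F)/2 = 2 - F/2)
G = 669/32 (G = -66/(-3) + 70/(-64) = -66*(-⅓) + 70*(-1/64) = 22 - 35/32 = 669/32 ≈ 20.906)
G + J(3, 12)*159 = 669/32 + (2 - ½*3)*159 = 669/32 + (2 - 3/2)*159 = 669/32 + (½)*159 = 669/32 + 159/2 = 3213/32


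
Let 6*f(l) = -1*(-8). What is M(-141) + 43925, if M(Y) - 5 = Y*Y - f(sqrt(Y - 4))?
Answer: 191429/3 ≈ 63810.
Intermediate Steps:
f(l) = 4/3 (f(l) = (-1*(-8))/6 = (1/6)*8 = 4/3)
M(Y) = 11/3 + Y**2 (M(Y) = 5 + (Y*Y - 1*4/3) = 5 + (Y**2 - 4/3) = 5 + (-4/3 + Y**2) = 11/3 + Y**2)
M(-141) + 43925 = (11/3 + (-141)**2) + 43925 = (11/3 + 19881) + 43925 = 59654/3 + 43925 = 191429/3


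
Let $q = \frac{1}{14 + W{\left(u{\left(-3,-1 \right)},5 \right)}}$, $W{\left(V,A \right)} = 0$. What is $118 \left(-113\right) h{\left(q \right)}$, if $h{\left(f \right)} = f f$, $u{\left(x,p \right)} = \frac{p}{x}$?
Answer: $- \frac{6667}{98} \approx -68.031$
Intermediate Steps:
$q = \frac{1}{14}$ ($q = \frac{1}{14 + 0} = \frac{1}{14} \approx 0.071429$)
$h{\left(f \right)} = f^{2}$
$118 \left(-113\right) h{\left(q \right)} = \frac{118 \left(-113\right)}{196} = \left(-13334\right) \frac{1}{196} = - \frac{6667}{98}$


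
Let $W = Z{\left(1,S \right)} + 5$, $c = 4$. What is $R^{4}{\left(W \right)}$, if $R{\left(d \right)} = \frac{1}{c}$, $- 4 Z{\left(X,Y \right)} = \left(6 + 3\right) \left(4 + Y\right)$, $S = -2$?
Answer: $\frac{1}{256} \approx 0.0039063$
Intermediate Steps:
$Z{\left(X,Y \right)} = -9 - \frac{9 Y}{4}$ ($Z{\left(X,Y \right)} = - \frac{\left(6 + 3\right) \left(4 + Y\right)}{4} = - \frac{9 \left(4 + Y\right)}{4} = - \frac{36 + 9 Y}{4} = -9 - \frac{9 Y}{4}$)
$W = \frac{1}{2}$ ($W = \left(-9 - - \frac{9}{2}\right) + 5 = \left(-9 + \frac{9}{2}\right) + 5 = - \frac{9}{2} + 5 = \frac{1}{2} \approx 0.5$)
$R{\left(d \right)} = \frac{1}{4}$
$R^{4}{\left(W \right)} = \left(\frac{1}{4}\right)^{4} = \frac{1}{256}$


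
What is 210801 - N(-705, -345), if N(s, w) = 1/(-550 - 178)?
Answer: 153463129/728 ≈ 2.1080e+5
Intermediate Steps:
N(s, w) = -1/728 (N(s, w) = 1/(-728) = -1/728)
210801 - N(-705, -345) = 210801 - 1*(-1/728) = 210801 + 1/728 = 153463129/728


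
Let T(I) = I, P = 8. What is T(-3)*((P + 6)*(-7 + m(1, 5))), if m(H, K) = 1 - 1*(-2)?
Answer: 168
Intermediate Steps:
m(H, K) = 3 (m(H, K) = 1 + 2 = 3)
T(-3)*((P + 6)*(-7 + m(1, 5))) = -3*(8 + 6)*(-7 + 3) = -42*(-4) = -3*(-56) = 168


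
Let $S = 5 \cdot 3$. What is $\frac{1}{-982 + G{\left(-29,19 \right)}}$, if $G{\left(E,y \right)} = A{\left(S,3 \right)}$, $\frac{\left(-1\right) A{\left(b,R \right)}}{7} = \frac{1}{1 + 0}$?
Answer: $- \frac{1}{989} \approx -0.0010111$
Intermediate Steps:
$S = 15$
$A{\left(b,R \right)} = -7$ ($A{\left(b,R \right)} = - \frac{7}{1 + 0} = - \frac{7}{1} = \left(-7\right) 1 = -7$)
$G{\left(E,y \right)} = -7$
$\frac{1}{-982 + G{\left(-29,19 \right)}} = \frac{1}{-982 - 7} = \frac{1}{-989} = - \frac{1}{989}$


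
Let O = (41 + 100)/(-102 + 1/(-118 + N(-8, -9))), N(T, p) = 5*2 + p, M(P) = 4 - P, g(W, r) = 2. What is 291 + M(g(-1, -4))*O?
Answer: 3440091/11935 ≈ 288.24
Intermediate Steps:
N(T, p) = 10 + p
O = -16497/11935 (O = (41 + 100)/(-102 + 1/(-118 + (10 - 9))) = 141/(-102 + 1/(-118 + 1)) = 141/(-102 + 1/(-117)) = 141/(-102 - 1/117) = 141/(-11935/117) = 141*(-117/11935) = -16497/11935 ≈ -1.3822)
291 + M(g(-1, -4))*O = 291 + (4 - 1*2)*(-16497/11935) = 291 + (4 - 2)*(-16497/11935) = 291 + 2*(-16497/11935) = 291 - 32994/11935 = 3440091/11935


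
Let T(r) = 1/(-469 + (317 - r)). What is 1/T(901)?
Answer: -1053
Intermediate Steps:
T(r) = 1/(-152 - r)
1/T(901) = 1/(-1/(152 + 901)) = 1/(-1/1053) = -1053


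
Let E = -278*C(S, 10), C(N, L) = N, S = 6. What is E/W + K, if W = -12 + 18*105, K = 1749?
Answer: 547159/313 ≈ 1748.1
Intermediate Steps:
W = 1878 (W = -12 + 1890 = 1878)
E = -1668 (E = -278*6 = -1668)
E/W + K = -1668/1878 + 1749 = -1668*1/1878 + 1749 = -278/313 + 1749 = 547159/313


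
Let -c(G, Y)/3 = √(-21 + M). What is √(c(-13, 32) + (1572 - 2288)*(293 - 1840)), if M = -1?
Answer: √(1107652 - 3*I*√22) ≈ 1052.5 - 0.007*I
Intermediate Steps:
c(G, Y) = -3*I*√22 (c(G, Y) = -3*√(-21 - 1) = -3*I*√22)
√(c(-13, 32) + (1572 - 2288)*(293 - 1840)) = √(-3*I*√22 + (1572 - 2288)*(293 - 1840)) = √(-3*I*√22 - 716*(-1547)) = √(-3*I*√22 + 1107652) = √(1107652 - 3*I*√22)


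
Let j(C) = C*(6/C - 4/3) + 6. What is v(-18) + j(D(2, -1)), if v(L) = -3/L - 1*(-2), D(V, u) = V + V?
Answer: 53/6 ≈ 8.8333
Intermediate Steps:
D(V, u) = 2*V
v(L) = 2 - 3/L (v(L) = -3/L + 2 = 2 - 3/L)
j(C) = 6 + C*(-4/3 + 6/C) (j(C) = C*(6/C - 4*1/3) + 6 = C*(6/C - 4/3) + 6 = C*(-4/3 + 6/C) + 6 = 6 + C*(-4/3 + 6/C))
v(-18) + j(D(2, -1)) = (2 - 3/(-18)) + (12 - 8*2/3) = (2 - 3*(-1/18)) + (12 - 4/3*4) = (2 + 1/6) + (12 - 16/3) = 13/6 + 20/3 = 53/6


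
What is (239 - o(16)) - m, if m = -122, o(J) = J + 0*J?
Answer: 345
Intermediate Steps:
o(J) = J (o(J) = J + 0 = J)
(239 - o(16)) - m = (239 - 1*16) - 1*(-122) = (239 - 16) + 122 = 223 + 122 = 345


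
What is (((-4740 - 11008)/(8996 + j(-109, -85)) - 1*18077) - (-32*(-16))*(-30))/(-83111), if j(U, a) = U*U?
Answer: 56738557/1735108347 ≈ 0.032700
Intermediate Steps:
j(U, a) = U²
(((-4740 - 11008)/(8996 + j(-109, -85)) - 1*18077) - (-32*(-16))*(-30))/(-83111) = (((-4740 - 11008)/(8996 + (-109)²) - 1*18077) - (-32*(-16))*(-30))/(-83111) = ((-15748/(8996 + 11881) - 18077) - 512*(-30))*(-1/83111) = ((-15748/20877 - 18077) - 1*(-15360))*(-1/83111) = ((-15748*1/20877 - 18077) + 15360)*(-1/83111) = ((-15748/20877 - 18077) + 15360)*(-1/83111) = (-377409277/20877 + 15360)*(-1/83111) = -56738557/20877*(-1/83111) = 56738557/1735108347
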